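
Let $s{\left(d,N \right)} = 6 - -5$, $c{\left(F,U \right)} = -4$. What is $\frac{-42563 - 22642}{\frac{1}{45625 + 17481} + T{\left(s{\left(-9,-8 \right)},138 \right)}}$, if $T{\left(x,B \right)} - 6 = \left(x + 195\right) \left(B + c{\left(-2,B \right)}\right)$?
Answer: $- \frac{4114826730}{1742356661} \approx -2.3616$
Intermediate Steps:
$s{\left(d,N \right)} = 11$ ($s{\left(d,N \right)} = 6 + 5 = 11$)
$T{\left(x,B \right)} = 6 + \left(-4 + B\right) \left(195 + x\right)$ ($T{\left(x,B \right)} = 6 + \left(x + 195\right) \left(B - 4\right) = 6 + \left(195 + x\right) \left(-4 + B\right) = 6 + \left(-4 + B\right) \left(195 + x\right)$)
$\frac{-42563 - 22642}{\frac{1}{45625 + 17481} + T{\left(s{\left(-9,-8 \right)},138 \right)}} = \frac{-42563 - 22642}{\frac{1}{45625 + 17481} + \left(-774 - 44 + 195 \cdot 138 + 138 \cdot 11\right)} = - \frac{65205}{\frac{1}{63106} + \left(-774 - 44 + 26910 + 1518\right)} = - \frac{65205}{\frac{1}{63106} + 27610} = - \frac{65205}{\frac{1742356661}{63106}} = \left(-65205\right) \frac{63106}{1742356661} = - \frac{4114826730}{1742356661}$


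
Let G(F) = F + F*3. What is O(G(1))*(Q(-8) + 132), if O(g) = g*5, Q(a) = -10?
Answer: 2440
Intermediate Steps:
G(F) = 4*F (G(F) = F + 3*F = 4*F)
O(g) = 5*g
O(G(1))*(Q(-8) + 132) = (5*(4*1))*(-10 + 132) = (5*4)*122 = 20*122 = 2440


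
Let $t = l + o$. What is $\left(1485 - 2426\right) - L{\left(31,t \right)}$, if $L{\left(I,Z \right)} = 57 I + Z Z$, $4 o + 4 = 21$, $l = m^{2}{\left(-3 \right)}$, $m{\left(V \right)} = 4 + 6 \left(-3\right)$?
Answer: $- \frac{684929}{16} \approx -42808.0$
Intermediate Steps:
$m{\left(V \right)} = -14$ ($m{\left(V \right)} = 4 - 18 = -14$)
$l = 196$ ($l = \left(-14\right)^{2} = 196$)
$o = \frac{17}{4}$ ($o = -1 + \frac{1}{4} \cdot 21 = -1 + \frac{21}{4} = \frac{17}{4} \approx 4.25$)
$t = \frac{801}{4}$ ($t = 196 + \frac{17}{4} = \frac{801}{4} \approx 200.25$)
$L{\left(I,Z \right)} = Z^{2} + 57 I$ ($L{\left(I,Z \right)} = 57 I + Z^{2} = Z^{2} + 57 I$)
$\left(1485 - 2426\right) - L{\left(31,t \right)} = \left(1485 - 2426\right) - \left(\left(\frac{801}{4}\right)^{2} + 57 \cdot 31\right) = \left(1485 - 2426\right) - \left(\frac{641601}{16} + 1767\right) = -941 - \frac{669873}{16} = - \frac{684929}{16}$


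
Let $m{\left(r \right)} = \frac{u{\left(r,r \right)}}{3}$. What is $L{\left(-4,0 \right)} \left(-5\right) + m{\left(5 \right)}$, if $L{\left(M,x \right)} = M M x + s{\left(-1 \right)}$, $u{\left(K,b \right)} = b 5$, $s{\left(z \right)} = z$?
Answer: $\frac{40}{3} \approx 13.333$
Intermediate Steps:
$u{\left(K,b \right)} = 5 b$
$L{\left(M,x \right)} = -1 + x M^{2}$ ($L{\left(M,x \right)} = M M x - 1 = M^{2} x - 1 = x M^{2} - 1 = -1 + x M^{2}$)
$m{\left(r \right)} = \frac{5 r}{3}$
$L{\left(-4,0 \right)} \left(-5\right) + m{\left(5 \right)} = \left(-1 + 0 \left(-4\right)^{2}\right) \left(-5\right) + \frac{5}{3} \cdot 5 = \left(-1 + 0 \cdot 16\right) \left(-5\right) + \frac{25}{3} = \left(-1 + 0\right) \left(-5\right) + \frac{25}{3} = \left(-1\right) \left(-5\right) + \frac{25}{3} = 5 + \frac{25}{3} = \frac{40}{3}$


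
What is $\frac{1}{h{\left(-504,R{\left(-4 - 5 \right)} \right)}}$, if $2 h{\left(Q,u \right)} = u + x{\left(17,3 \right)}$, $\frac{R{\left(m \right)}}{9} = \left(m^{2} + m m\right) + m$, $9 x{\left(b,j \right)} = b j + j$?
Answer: $\frac{2}{1383} \approx 0.0014461$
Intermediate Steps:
$x{\left(b,j \right)} = \frac{j}{9} + \frac{b j}{9}$ ($x{\left(b,j \right)} = \frac{b j + j}{9} = \frac{j + b j}{9} = \frac{j}{9} + \frac{b j}{9}$)
$R{\left(m \right)} = 9 m + 18 m^{2}$ ($R{\left(m \right)} = 9 \left(\left(m^{2} + m m\right) + m\right) = 9 \left(\left(m^{2} + m^{2}\right) + m\right) = 9 \left(2 m^{2} + m\right) = 9 \left(m + 2 m^{2}\right) = 9 m + 18 m^{2}$)
$h{\left(Q,u \right)} = 3 + \frac{u}{2}$ ($h{\left(Q,u \right)} = \frac{u + \frac{1}{9} \cdot 3 \left(1 + 17\right)}{2} = \frac{u + \frac{1}{9} \cdot 3 \cdot 18}{2} = \frac{u + 6}{2} = \frac{6 + u}{2} = 3 + \frac{u}{2}$)
$\frac{1}{h{\left(-504,R{\left(-4 - 5 \right)} \right)}} = \frac{1}{3 + \frac{9 \left(-4 - 5\right) \left(1 + 2 \left(-4 - 5\right)\right)}{2}} = \frac{1}{3 + \frac{9 \left(-9\right) \left(1 + 2 \left(-9\right)\right)}{2}} = \frac{1}{3 + \frac{9 \left(-9\right) \left(1 - 18\right)}{2}} = \frac{1}{3 + \frac{9 \left(-9\right) \left(-17\right)}{2}} = \frac{1}{3 + \frac{1}{2} \cdot 1377} = \frac{1}{3 + \frac{1377}{2}} = \frac{1}{\frac{1383}{2}} = \frac{2}{1383}$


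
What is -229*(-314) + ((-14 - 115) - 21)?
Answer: 71756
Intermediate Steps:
-229*(-314) + ((-14 - 115) - 21) = 71906 + (-129 - 21) = 71906 - 150 = 71756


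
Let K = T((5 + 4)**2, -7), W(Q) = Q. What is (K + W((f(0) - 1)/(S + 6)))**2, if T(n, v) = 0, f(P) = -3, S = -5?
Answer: 16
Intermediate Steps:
K = 0
(K + W((f(0) - 1)/(S + 6)))**2 = (0 + (-3 - 1)/(-5 + 6))**2 = (0 - 4/1)**2 = (0 - 4*1)**2 = (0 - 4)**2 = (-4)**2 = 16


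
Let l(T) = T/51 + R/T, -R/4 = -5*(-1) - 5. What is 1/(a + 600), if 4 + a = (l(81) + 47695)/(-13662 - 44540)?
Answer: 494717/294445911 ≈ 0.0016802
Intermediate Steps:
R = 0 (R = -4*(-5*(-1) - 5) = -4*(5 - 5) = -4*0 = 0)
l(T) = T/51 (l(T) = T/51 + 0/T = T*(1/51) + 0 = T/51 + 0 = T/51)
a = -2384289/494717 (a = -4 + ((1/51)*81 + 47695)/(-13662 - 44540) = -4 + (27/17 + 47695)/(-58202) = -4 + (810842/17)*(-1/58202) = -4 - 405421/494717 = -2384289/494717 ≈ -4.8195)
1/(a + 600) = 1/(-2384289/494717 + 600) = 1/(294445911/494717) = 494717/294445911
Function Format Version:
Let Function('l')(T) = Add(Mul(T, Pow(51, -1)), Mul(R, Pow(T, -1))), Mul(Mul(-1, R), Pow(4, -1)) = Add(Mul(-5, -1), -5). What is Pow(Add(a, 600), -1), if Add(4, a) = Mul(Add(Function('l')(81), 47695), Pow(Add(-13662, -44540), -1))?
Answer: Rational(494717, 294445911) ≈ 0.0016802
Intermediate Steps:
R = 0 (R = Mul(-4, Add(Mul(-5, -1), -5)) = Mul(-4, Add(5, -5)) = Mul(-4, 0) = 0)
Function('l')(T) = Mul(Rational(1, 51), T) (Function('l')(T) = Add(Mul(T, Pow(51, -1)), Mul(0, Pow(T, -1))) = Add(Mul(T, Rational(1, 51)), 0) = Add(Mul(Rational(1, 51), T), 0) = Mul(Rational(1, 51), T))
a = Rational(-2384289, 494717) (a = Add(-4, Mul(Add(Mul(Rational(1, 51), 81), 47695), Pow(Add(-13662, -44540), -1))) = Add(-4, Mul(Add(Rational(27, 17), 47695), Pow(-58202, -1))) = Add(-4, Mul(Rational(810842, 17), Rational(-1, 58202))) = Add(-4, Rational(-405421, 494717)) = Rational(-2384289, 494717) ≈ -4.8195)
Pow(Add(a, 600), -1) = Pow(Add(Rational(-2384289, 494717), 600), -1) = Pow(Rational(294445911, 494717), -1) = Rational(494717, 294445911)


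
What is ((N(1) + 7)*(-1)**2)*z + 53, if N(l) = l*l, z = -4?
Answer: 21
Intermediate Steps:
N(l) = l**2
((N(1) + 7)*(-1)**2)*z + 53 = ((1**2 + 7)*(-1)**2)*(-4) + 53 = ((1 + 7)*1)*(-4) + 53 = (8*1)*(-4) + 53 = 8*(-4) + 53 = -32 + 53 = 21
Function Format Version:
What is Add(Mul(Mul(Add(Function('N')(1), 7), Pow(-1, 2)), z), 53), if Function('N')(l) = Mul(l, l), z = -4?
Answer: 21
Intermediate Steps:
Function('N')(l) = Pow(l, 2)
Add(Mul(Mul(Add(Function('N')(1), 7), Pow(-1, 2)), z), 53) = Add(Mul(Mul(Add(Pow(1, 2), 7), Pow(-1, 2)), -4), 53) = Add(Mul(Mul(Add(1, 7), 1), -4), 53) = Add(Mul(Mul(8, 1), -4), 53) = Add(Mul(8, -4), 53) = Add(-32, 53) = 21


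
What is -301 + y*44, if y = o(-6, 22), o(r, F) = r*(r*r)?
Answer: -9805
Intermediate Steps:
o(r, F) = r**3 (o(r, F) = r*r**2 = r**3)
y = -216 (y = (-6)**3 = -216)
-301 + y*44 = -301 - 216*44 = -301 - 9504 = -9805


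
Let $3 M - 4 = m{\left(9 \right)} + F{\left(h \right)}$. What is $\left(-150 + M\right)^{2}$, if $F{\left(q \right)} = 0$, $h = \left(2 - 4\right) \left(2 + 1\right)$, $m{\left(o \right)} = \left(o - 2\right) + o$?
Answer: $\frac{184900}{9} \approx 20544.0$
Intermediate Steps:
$m{\left(o \right)} = -2 + 2 o$ ($m{\left(o \right)} = \left(-2 + o\right) + o = -2 + 2 o$)
$h = -6$ ($h = \left(-2\right) 3 = -6$)
$M = \frac{20}{3}$ ($M = \frac{4}{3} + \frac{\left(-2 + 2 \cdot 9\right) + 0}{3} = \frac{4}{3} + \frac{\left(-2 + 18\right) + 0}{3} = \frac{4}{3} + \frac{16 + 0}{3} = \frac{4}{3} + \frac{1}{3} \cdot 16 = \frac{4}{3} + \frac{16}{3} = \frac{20}{3} \approx 6.6667$)
$\left(-150 + M\right)^{2} = \left(-150 + \frac{20}{3}\right)^{2} = \left(- \frac{430}{3}\right)^{2} = \frac{184900}{9}$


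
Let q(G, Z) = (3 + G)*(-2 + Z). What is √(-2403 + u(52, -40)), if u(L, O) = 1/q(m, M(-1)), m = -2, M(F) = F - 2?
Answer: 4*I*√3755/5 ≈ 49.022*I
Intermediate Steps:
M(F) = -2 + F
q(G, Z) = (-2 + Z)*(3 + G)
u(L, O) = -⅕ (u(L, O) = 1/(-6 - 2*(-2) + 3*(-2 - 1) - 2*(-2 - 1)) = 1/(-6 + 4 + 3*(-3) - 2*(-3)) = 1/(-6 + 4 - 9 + 6) = 1/(-5) = -⅕)
√(-2403 + u(52, -40)) = √(-2403 - ⅕) = √(-12016/5) = 4*I*√3755/5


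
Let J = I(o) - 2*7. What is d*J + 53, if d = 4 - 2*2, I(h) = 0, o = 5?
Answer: 53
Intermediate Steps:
d = 0 (d = 4 - 4 = 0)
J = -14 (J = 0 - 2*7 = 0 - 14 = -14)
d*J + 53 = 0*(-14) + 53 = 0 + 53 = 53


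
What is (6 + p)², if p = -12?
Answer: 36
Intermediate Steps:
(6 + p)² = (6 - 12)² = (-6)² = 36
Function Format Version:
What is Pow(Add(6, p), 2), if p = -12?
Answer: 36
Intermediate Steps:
Pow(Add(6, p), 2) = Pow(Add(6, -12), 2) = Pow(-6, 2) = 36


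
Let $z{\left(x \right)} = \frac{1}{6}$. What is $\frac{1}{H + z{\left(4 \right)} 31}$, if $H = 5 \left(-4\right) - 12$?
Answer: $- \frac{6}{161} \approx -0.037267$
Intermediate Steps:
$z{\left(x \right)} = \frac{1}{6}$
$H = -32$ ($H = -20 - 12 = -32$)
$\frac{1}{H + z{\left(4 \right)} 31} = \frac{1}{-32 + \frac{1}{6} \cdot 31} = \frac{1}{-32 + \frac{31}{6}} = \frac{1}{- \frac{161}{6}} = - \frac{6}{161}$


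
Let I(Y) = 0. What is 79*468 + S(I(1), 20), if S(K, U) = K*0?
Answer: 36972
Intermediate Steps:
S(K, U) = 0
79*468 + S(I(1), 20) = 79*468 + 0 = 36972 + 0 = 36972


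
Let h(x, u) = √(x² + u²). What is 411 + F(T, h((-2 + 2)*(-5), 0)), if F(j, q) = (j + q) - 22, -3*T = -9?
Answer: 392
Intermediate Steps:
T = 3 (T = -⅓*(-9) = 3)
h(x, u) = √(u² + x²)
F(j, q) = -22 + j + q
411 + F(T, h((-2 + 2)*(-5), 0)) = 411 + (-22 + 3 + √(0² + ((-2 + 2)*(-5))²)) = 411 + (-22 + 3 + √(0 + (0*(-5))²)) = 411 + (-22 + 3 + √(0 + 0²)) = 411 + (-22 + 3 + √(0 + 0)) = 411 + (-22 + 3 + √0) = 411 + (-22 + 3 + 0) = 411 - 19 = 392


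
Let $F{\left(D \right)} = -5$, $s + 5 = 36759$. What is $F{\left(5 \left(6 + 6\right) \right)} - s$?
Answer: $-36759$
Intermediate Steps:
$s = 36754$ ($s = -5 + 36759 = 36754$)
$F{\left(5 \left(6 + 6\right) \right)} - s = -5 - 36754 = -36759$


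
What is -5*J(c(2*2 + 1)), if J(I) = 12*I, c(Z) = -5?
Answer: 300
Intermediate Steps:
-5*J(c(2*2 + 1)) = -60*(-5) = -5*(-60) = 300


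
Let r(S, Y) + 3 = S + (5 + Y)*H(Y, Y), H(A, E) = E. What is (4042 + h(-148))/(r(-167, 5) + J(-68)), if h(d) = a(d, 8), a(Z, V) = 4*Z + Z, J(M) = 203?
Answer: 3302/83 ≈ 39.783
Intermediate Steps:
a(Z, V) = 5*Z
h(d) = 5*d
r(S, Y) = -3 + S + Y*(5 + Y) (r(S, Y) = -3 + (S + (5 + Y)*Y) = -3 + (S + Y*(5 + Y)) = -3 + S + Y*(5 + Y))
(4042 + h(-148))/(r(-167, 5) + J(-68)) = (4042 + 5*(-148))/((-3 - 167 + 5² + 5*5) + 203) = (4042 - 740)/((-3 - 167 + 25 + 25) + 203) = 3302/(-120 + 203) = 3302/83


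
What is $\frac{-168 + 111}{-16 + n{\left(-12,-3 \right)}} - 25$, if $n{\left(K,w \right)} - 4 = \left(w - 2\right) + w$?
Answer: $- \frac{443}{20} \approx -22.15$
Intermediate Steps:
$n{\left(K,w \right)} = 2 + 2 w$ ($n{\left(K,w \right)} = 4 + \left(\left(w - 2\right) + w\right) = 4 + \left(\left(-2 + w\right) + w\right) = 4 + \left(-2 + 2 w\right) = 2 + 2 w$)
$\frac{-168 + 111}{-16 + n{\left(-12,-3 \right)}} - 25 = \frac{-168 + 111}{-16 + \left(2 + 2 \left(-3\right)\right)} - 25 = - \frac{57}{-16 + \left(2 - 6\right)} - 25 = - \frac{57}{-16 - 4} - 25 = - \frac{57}{-20} - 25 = \left(-57\right) \left(- \frac{1}{20}\right) - 25 = \frac{57}{20} - 25 = - \frac{443}{20}$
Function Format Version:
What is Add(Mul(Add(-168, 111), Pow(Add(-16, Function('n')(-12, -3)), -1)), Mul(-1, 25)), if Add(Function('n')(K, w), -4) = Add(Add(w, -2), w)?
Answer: Rational(-443, 20) ≈ -22.150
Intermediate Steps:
Function('n')(K, w) = Add(2, Mul(2, w)) (Function('n')(K, w) = Add(4, Add(Add(w, -2), w)) = Add(4, Add(Add(-2, w), w)) = Add(4, Add(-2, Mul(2, w))) = Add(2, Mul(2, w)))
Add(Mul(Add(-168, 111), Pow(Add(-16, Function('n')(-12, -3)), -1)), Mul(-1, 25)) = Add(Mul(Add(-168, 111), Pow(Add(-16, Add(2, Mul(2, -3))), -1)), Mul(-1, 25)) = Add(Mul(-57, Pow(Add(-16, Add(2, -6)), -1)), -25) = Add(Mul(-57, Pow(Add(-16, -4), -1)), -25) = Add(Mul(-57, Pow(-20, -1)), -25) = Add(Mul(-57, Rational(-1, 20)), -25) = Add(Rational(57, 20), -25) = Rational(-443, 20)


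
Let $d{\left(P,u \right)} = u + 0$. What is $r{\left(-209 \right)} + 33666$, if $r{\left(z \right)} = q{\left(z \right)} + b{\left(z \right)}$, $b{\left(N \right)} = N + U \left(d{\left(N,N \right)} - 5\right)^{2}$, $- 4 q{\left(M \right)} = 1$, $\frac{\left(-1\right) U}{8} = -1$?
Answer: $\frac{1599299}{4} \approx 3.9983 \cdot 10^{5}$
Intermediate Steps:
$U = 8$ ($U = \left(-8\right) \left(-1\right) = 8$)
$q{\left(M \right)} = - \frac{1}{4}$ ($q{\left(M \right)} = \left(- \frac{1}{4}\right) 1 = - \frac{1}{4}$)
$d{\left(P,u \right)} = u$
$b{\left(N \right)} = N + 8 \left(-5 + N\right)^{2}$ ($b{\left(N \right)} = N + 8 \left(N - 5\right)^{2} = N + 8 \left(-5 + N\right)^{2}$)
$r{\left(z \right)} = - \frac{1}{4} + z + 8 \left(-5 + z\right)^{2}$ ($r{\left(z \right)} = - \frac{1}{4} + \left(z + 8 \left(-5 + z\right)^{2}\right) = - \frac{1}{4} + z + 8 \left(-5 + z\right)^{2}$)
$r{\left(-209 \right)} + 33666 = \left(\frac{799}{4} - -16511 + 8 \left(-209\right)^{2}\right) + 33666 = \left(\frac{799}{4} + 16511 + 8 \cdot 43681\right) + 33666 = \left(\frac{799}{4} + 16511 + 349448\right) + 33666 = \frac{1464635}{4} + 33666 = \frac{1599299}{4}$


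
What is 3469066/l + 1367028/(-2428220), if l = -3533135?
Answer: -132535499153/85792290697 ≈ -1.5448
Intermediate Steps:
3469066/l + 1367028/(-2428220) = 3469066/(-3533135) + 1367028/(-2428220) = 3469066*(-1/3533135) + 1367028*(-1/2428220) = -3469066/3533135 - 341757/607055 = -132535499153/85792290697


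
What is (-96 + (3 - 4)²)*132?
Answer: -12540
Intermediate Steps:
(-96 + (3 - 4)²)*132 = (-96 + (-1)²)*132 = (-96 + 1)*132 = -95*132 = -12540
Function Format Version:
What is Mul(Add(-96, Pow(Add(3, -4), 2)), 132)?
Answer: -12540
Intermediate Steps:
Mul(Add(-96, Pow(Add(3, -4), 2)), 132) = Mul(Add(-96, Pow(-1, 2)), 132) = Mul(Add(-96, 1), 132) = Mul(-95, 132) = -12540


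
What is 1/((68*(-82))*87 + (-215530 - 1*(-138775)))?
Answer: -1/561867 ≈ -1.7798e-6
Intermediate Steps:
1/((68*(-82))*87 + (-215530 - 1*(-138775))) = 1/(-5576*87 + (-215530 + 138775)) = 1/(-485112 - 76755) = 1/(-561867) = -1/561867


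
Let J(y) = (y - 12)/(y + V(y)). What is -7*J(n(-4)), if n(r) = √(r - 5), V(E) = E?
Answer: 7*I*(-4 + I)/2 ≈ -3.5 - 14.0*I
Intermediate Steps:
n(r) = √(-5 + r)
J(y) = (-12 + y)/(2*y) (J(y) = (y - 12)/(y + y) = (-12 + y)/((2*y)) = (-12 + y)*(1/(2*y)) = (-12 + y)/(2*y))
-7*J(n(-4)) = -7*(-12 + √(-5 - 4))/(2*(√(-5 - 4))) = -7*(-12 + √(-9))/(2*(√(-9))) = -7*(-12 + 3*I)/(2*(3*I)) = -7*(-I/3)*(-12 + 3*I)/2 = -(-7)*I*(-12 + 3*I)/6 = 7*I*(-12 + 3*I)/6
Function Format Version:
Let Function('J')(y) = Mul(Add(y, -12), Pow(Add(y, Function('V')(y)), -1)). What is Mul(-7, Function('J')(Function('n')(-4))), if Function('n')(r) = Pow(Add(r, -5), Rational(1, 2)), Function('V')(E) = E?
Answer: Mul(Rational(7, 2), I, Add(-4, I)) ≈ Add(-3.5000, Mul(-14.000, I))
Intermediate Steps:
Function('n')(r) = Pow(Add(-5, r), Rational(1, 2))
Function('J')(y) = Mul(Rational(1, 2), Pow(y, -1), Add(-12, y)) (Function('J')(y) = Mul(Add(y, -12), Pow(Add(y, y), -1)) = Mul(Add(-12, y), Pow(Mul(2, y), -1)) = Mul(Add(-12, y), Mul(Rational(1, 2), Pow(y, -1))) = Mul(Rational(1, 2), Pow(y, -1), Add(-12, y)))
Mul(-7, Function('J')(Function('n')(-4))) = Mul(-7, Mul(Rational(1, 2), Pow(Pow(Add(-5, -4), Rational(1, 2)), -1), Add(-12, Pow(Add(-5, -4), Rational(1, 2))))) = Mul(-7, Mul(Rational(1, 2), Pow(Pow(-9, Rational(1, 2)), -1), Add(-12, Pow(-9, Rational(1, 2))))) = Mul(-7, Mul(Rational(1, 2), Pow(Mul(3, I), -1), Add(-12, Mul(3, I)))) = Mul(-7, Mul(Rational(1, 2), Mul(Rational(-1, 3), I), Add(-12, Mul(3, I)))) = Mul(-7, Mul(Rational(-1, 6), I, Add(-12, Mul(3, I)))) = Mul(Rational(7, 6), I, Add(-12, Mul(3, I)))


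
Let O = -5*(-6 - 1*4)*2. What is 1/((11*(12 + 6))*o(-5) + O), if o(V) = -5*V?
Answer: 1/5050 ≈ 0.00019802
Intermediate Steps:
O = 100 (O = -5*(-6 - 4)*2 = -5*(-10)*2 = 50*2 = 100)
1/((11*(12 + 6))*o(-5) + O) = 1/((11*(12 + 6))*(-5*(-5)) + 100) = 1/((11*18)*25 + 100) = 1/(198*25 + 100) = 1/(4950 + 100) = 1/5050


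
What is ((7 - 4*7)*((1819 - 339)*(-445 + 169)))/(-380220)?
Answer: -142968/6337 ≈ -22.561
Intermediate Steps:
((7 - 4*7)*((1819 - 339)*(-445 + 169)))/(-380220) = ((7 - 28)*(1480*(-276)))*(-1/380220) = -21*(-408480)*(-1/380220) = 8578080*(-1/380220) = -142968/6337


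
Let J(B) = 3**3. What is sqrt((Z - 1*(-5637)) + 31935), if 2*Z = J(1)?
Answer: sqrt(150342)/2 ≈ 193.87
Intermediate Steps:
J(B) = 27
Z = 27/2 (Z = (1/2)*27 = 27/2 ≈ 13.500)
sqrt((Z - 1*(-5637)) + 31935) = sqrt((27/2 - 1*(-5637)) + 31935) = sqrt((27/2 + 5637) + 31935) = sqrt(11301/2 + 31935) = sqrt(75171/2) = sqrt(150342)/2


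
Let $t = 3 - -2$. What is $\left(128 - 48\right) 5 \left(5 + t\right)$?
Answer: $4000$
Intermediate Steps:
$t = 5$ ($t = 3 + 2 = 5$)
$\left(128 - 48\right) 5 \left(5 + t\right) = \left(128 - 48\right) 5 \left(5 + 5\right) = 80 \cdot 5 \cdot 10 = 80 \cdot 50 = 4000$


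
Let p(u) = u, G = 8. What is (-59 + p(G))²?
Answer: 2601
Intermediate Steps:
(-59 + p(G))² = (-59 + 8)² = (-51)² = 2601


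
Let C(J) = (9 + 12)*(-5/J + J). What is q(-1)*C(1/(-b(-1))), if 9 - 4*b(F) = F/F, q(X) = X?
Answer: -399/2 ≈ -199.50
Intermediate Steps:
b(F) = 2 (b(F) = 9/4 - F/(4*F) = 9/4 - ¼*1 = 9/4 - ¼ = 2)
C(J) = -105/J + 21*J (C(J) = 21*(J - 5/J) = -105/J + 21*J)
q(-1)*C(1/(-b(-1))) = -(-105*(-1*2) + 21/((-1*2))) = -(-105/(1/(-2)) + 21/(-2)) = -(-105/(-½) + 21*(-½)) = -(-105*(-2) - 21/2) = -(210 - 21/2) = -1*399/2 = -399/2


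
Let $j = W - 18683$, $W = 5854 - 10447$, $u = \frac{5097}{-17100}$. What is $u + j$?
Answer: $- \frac{132674899}{5700} \approx -23276.0$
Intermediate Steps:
$u = - \frac{1699}{5700}$ ($u = 5097 \left(- \frac{1}{17100}\right) = - \frac{1699}{5700} \approx -0.29807$)
$W = -4593$
$j = -23276$ ($j = -4593 - 18683 = -23276$)
$u + j = - \frac{1699}{5700} - 23276 = - \frac{132674899}{5700}$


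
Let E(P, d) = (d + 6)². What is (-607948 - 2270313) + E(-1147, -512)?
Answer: -2622225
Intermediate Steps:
E(P, d) = (6 + d)²
(-607948 - 2270313) + E(-1147, -512) = (-607948 - 2270313) + (6 - 512)² = -2878261 + (-506)² = -2878261 + 256036 = -2622225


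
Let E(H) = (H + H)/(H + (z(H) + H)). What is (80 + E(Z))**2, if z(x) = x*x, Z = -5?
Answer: 56644/9 ≈ 6293.8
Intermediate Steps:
z(x) = x**2
E(H) = 2*H/(H**2 + 2*H) (E(H) = (H + H)/(H + (H**2 + H)) = (2*H)/(H + (H + H**2)) = (2*H)/(H**2 + 2*H) = 2*H/(H**2 + 2*H))
(80 + E(Z))**2 = (80 + 2/(2 - 5))**2 = (80 + 2/(-3))**2 = (80 + 2*(-1/3))**2 = (80 - 2/3)**2 = (238/3)**2 = 56644/9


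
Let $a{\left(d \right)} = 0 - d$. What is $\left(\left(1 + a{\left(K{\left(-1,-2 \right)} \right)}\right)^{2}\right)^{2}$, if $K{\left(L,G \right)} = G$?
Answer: $81$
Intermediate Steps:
$a{\left(d \right)} = - d$
$\left(\left(1 + a{\left(K{\left(-1,-2 \right)} \right)}\right)^{2}\right)^{2} = \left(\left(1 - -2\right)^{2}\right)^{2} = \left(\left(1 + 2\right)^{2}\right)^{2} = \left(3^{2}\right)^{2} = 9^{2} = 81$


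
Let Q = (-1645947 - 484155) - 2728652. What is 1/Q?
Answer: -1/4858754 ≈ -2.0581e-7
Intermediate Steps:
Q = -4858754 (Q = -2130102 - 2728652 = -4858754)
1/Q = 1/(-4858754) = -1/4858754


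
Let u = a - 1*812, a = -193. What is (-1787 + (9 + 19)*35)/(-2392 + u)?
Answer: 807/3397 ≈ 0.23756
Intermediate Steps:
u = -1005 (u = -193 - 1*812 = -193 - 812 = -1005)
(-1787 + (9 + 19)*35)/(-2392 + u) = (-1787 + (9 + 19)*35)/(-2392 - 1005) = (-1787 + 28*35)/(-3397) = (-1787 + 980)*(-1/3397) = -807*(-1/3397) = 807/3397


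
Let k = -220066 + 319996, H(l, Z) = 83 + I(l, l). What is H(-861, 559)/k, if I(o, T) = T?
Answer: -389/49965 ≈ -0.0077854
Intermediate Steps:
H(l, Z) = 83 + l
k = 99930
H(-861, 559)/k = (83 - 861)/99930 = -778*1/99930 = -389/49965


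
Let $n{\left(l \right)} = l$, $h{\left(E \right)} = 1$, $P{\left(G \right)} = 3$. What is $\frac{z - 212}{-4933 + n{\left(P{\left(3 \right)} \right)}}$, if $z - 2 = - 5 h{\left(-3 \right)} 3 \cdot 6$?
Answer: $\frac{30}{493} \approx 0.060852$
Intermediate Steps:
$z = -88$ ($z = 2 + \left(-5\right) 1 \cdot 3 \cdot 6 = 2 - 90 = -88$)
$\frac{z - 212}{-4933 + n{\left(P{\left(3 \right)} \right)}} = \frac{-88 - 212}{-4933 + 3} = - \frac{300}{-4930} = \left(-300\right) \left(- \frac{1}{4930}\right) = \frac{30}{493}$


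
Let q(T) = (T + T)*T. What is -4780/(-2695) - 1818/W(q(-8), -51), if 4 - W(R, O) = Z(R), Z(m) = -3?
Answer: -139030/539 ≈ -257.94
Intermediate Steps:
q(T) = 2*T² (q(T) = (2*T)*T = 2*T²)
W(R, O) = 7 (W(R, O) = 4 - 1*(-3) = 4 + 3 = 7)
-4780/(-2695) - 1818/W(q(-8), -51) = -4780/(-2695) - 1818/7 = -4780*(-1/2695) - 1818*⅐ = 956/539 - 1818/7 = -139030/539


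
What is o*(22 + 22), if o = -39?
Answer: -1716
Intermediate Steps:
o*(22 + 22) = -39*(22 + 22) = -39*44 = -1716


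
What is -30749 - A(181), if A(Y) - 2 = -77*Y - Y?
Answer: -16633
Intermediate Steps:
A(Y) = 2 - 78*Y (A(Y) = 2 + (-77*Y - Y) = 2 - 78*Y)
-30749 - A(181) = -30749 - (2 - 78*181) = -30749 - (2 - 14118) = -30749 - 1*(-14116) = -30749 + 14116 = -16633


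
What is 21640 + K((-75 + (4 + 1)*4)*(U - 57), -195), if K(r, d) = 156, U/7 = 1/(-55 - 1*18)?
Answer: 21796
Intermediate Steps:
U = -7/73 (U = 7/(-55 - 1*18) = 7/(-55 - 18) = 7/(-73) = 7*(-1/73) = -7/73 ≈ -0.095890)
21640 + K((-75 + (4 + 1)*4)*(U - 57), -195) = 21640 + 156 = 21796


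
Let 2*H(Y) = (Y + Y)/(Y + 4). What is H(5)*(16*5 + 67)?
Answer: 245/3 ≈ 81.667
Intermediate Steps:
H(Y) = Y/(4 + Y) (H(Y) = ((Y + Y)/(Y + 4))/2 = ((2*Y)/(4 + Y))/2 = (2*Y/(4 + Y))/2 = Y/(4 + Y))
H(5)*(16*5 + 67) = (5/(4 + 5))*(16*5 + 67) = (5/9)*(80 + 67) = (5*(1/9))*147 = (5/9)*147 = 245/3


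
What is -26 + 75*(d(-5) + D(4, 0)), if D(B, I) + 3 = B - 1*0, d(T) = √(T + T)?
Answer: 49 + 75*I*√10 ≈ 49.0 + 237.17*I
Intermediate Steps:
d(T) = √2*√T (d(T) = √(2*T) = √2*√T)
D(B, I) = -3 + B (D(B, I) = -3 + (B - 1*0) = -3 + (B + 0) = -3 + B)
-26 + 75*(d(-5) + D(4, 0)) = -26 + 75*(√2*√(-5) + (-3 + 4)) = -26 + 75*(√2*(I*√5) + 1) = -26 + 75*(I*√10 + 1) = -26 + 75*(1 + I*√10) = -26 + (75 + 75*I*√10) = 49 + 75*I*√10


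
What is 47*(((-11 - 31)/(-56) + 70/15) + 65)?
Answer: 39715/12 ≈ 3309.6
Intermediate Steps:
47*(((-11 - 31)/(-56) + 70/15) + 65) = 47*((-42*(-1/56) + 70*(1/15)) + 65) = 47*((¾ + 14/3) + 65) = 47*(65/12 + 65) = 47*(845/12) = 39715/12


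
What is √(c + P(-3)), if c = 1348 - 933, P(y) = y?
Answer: 2*√103 ≈ 20.298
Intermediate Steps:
c = 415
√(c + P(-3)) = √(415 - 3) = √412 = 2*√103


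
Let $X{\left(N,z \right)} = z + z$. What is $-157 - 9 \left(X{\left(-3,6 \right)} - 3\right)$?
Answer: $-238$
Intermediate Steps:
$X{\left(N,z \right)} = 2 z$
$-157 - 9 \left(X{\left(-3,6 \right)} - 3\right) = -157 - 9 \left(2 \cdot 6 - 3\right) = -157 - 9 \left(12 - 3\right) = -157 - 81 = -238$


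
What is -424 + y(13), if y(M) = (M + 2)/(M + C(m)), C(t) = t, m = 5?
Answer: -2539/6 ≈ -423.17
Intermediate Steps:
y(M) = (2 + M)/(5 + M) (y(M) = (M + 2)/(M + 5) = (2 + M)/(5 + M))
-424 + y(13) = -424 + (2 + 13)/(5 + 13) = -424 + 15/18 = -424 + (1/18)*15 = -424 + 5/6 = -2539/6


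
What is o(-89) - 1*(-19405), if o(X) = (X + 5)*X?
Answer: 26881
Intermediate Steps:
o(X) = X*(5 + X) (o(X) = (5 + X)*X = X*(5 + X))
o(-89) - 1*(-19405) = -89*(5 - 89) - 1*(-19405) = -89*(-84) + 19405 = 7476 + 19405 = 26881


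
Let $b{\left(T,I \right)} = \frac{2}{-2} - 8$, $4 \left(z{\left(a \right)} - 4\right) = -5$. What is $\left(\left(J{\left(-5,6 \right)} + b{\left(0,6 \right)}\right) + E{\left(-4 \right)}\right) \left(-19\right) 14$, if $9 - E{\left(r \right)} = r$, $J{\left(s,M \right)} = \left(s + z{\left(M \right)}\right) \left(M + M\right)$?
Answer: $6118$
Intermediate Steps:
$z{\left(a \right)} = \frac{11}{4}$ ($z{\left(a \right)} = 4 + \frac{1}{4} \left(-5\right) = 4 - \frac{5}{4} = \frac{11}{4}$)
$J{\left(s,M \right)} = 2 M \left(\frac{11}{4} + s\right)$ ($J{\left(s,M \right)} = \left(s + \frac{11}{4}\right) \left(M + M\right) = \left(\frac{11}{4} + s\right) 2 M = 2 M \left(\frac{11}{4} + s\right)$)
$E{\left(r \right)} = 9 - r$
$b{\left(T,I \right)} = -9$ ($b{\left(T,I \right)} = 2 \left(- \frac{1}{2}\right) - 8 = -1 - 8 = -9$)
$\left(\left(J{\left(-5,6 \right)} + b{\left(0,6 \right)}\right) + E{\left(-4 \right)}\right) \left(-19\right) 14 = \left(\left(\frac{1}{2} \cdot 6 \left(11 + 4 \left(-5\right)\right) - 9\right) + \left(9 - -4\right)\right) \left(-19\right) 14 = \left(\left(\frac{1}{2} \cdot 6 \left(11 - 20\right) - 9\right) + \left(9 + 4\right)\right) \left(-19\right) 14 = \left(\left(\frac{1}{2} \cdot 6 \left(-9\right) - 9\right) + 13\right) \left(-19\right) 14 = \left(\left(-27 - 9\right) + 13\right) \left(-19\right) 14 = \left(-36 + 13\right) \left(-19\right) 14 = \left(-23\right) \left(-19\right) 14 = 437 \cdot 14 = 6118$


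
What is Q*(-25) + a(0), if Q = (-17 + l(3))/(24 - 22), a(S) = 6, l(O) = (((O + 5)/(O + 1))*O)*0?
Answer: 437/2 ≈ 218.50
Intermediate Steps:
l(O) = 0 (l(O) = (((5 + O)/(1 + O))*O)*0 = (O*(5 + O)/(1 + O))*0 = 0)
Q = -17/2 (Q = (-17 + 0)/(24 - 22) = -17/2 ≈ -8.5000)
Q*(-25) + a(0) = -17/2*(-25) + 6 = 425/2 + 6 = 437/2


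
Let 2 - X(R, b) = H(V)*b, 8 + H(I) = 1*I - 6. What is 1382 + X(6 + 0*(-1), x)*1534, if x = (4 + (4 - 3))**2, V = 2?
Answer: 464650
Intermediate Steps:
x = 25 (x = (4 + 1)**2 = 5**2 = 25)
H(I) = -14 + I (H(I) = -8 + (1*I - 6) = -8 + (I - 6) = -8 + (-6 + I) = -14 + I)
X(R, b) = 2 + 12*b (X(R, b) = 2 - (-14 + 2)*b = 2 - (-12)*b = 2 + 12*b)
1382 + X(6 + 0*(-1), x)*1534 = 1382 + (2 + 12*25)*1534 = 1382 + (2 + 300)*1534 = 1382 + 302*1534 = 1382 + 463268 = 464650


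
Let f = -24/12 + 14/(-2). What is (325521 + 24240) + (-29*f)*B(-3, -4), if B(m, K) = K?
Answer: 348717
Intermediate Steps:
f = -9 (f = -24*1/12 + 14*(-1/2) = -2 - 7 = -9)
(325521 + 24240) + (-29*f)*B(-3, -4) = (325521 + 24240) - 29*(-9)*(-4) = 349761 + 261*(-4) = 349761 - 1044 = 348717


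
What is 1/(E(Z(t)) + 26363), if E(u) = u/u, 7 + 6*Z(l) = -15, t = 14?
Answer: 1/26364 ≈ 3.7930e-5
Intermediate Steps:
Z(l) = -11/3 (Z(l) = -7/6 + (⅙)*(-15) = -7/6 - 5/2 = -11/3)
E(u) = 1
1/(E(Z(t)) + 26363) = 1/(1 + 26363) = 1/26364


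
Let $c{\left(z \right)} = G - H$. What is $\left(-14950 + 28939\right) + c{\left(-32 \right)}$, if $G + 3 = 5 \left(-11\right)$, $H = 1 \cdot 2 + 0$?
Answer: $13929$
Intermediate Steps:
$H = 2$ ($H = 2 + 0 = 2$)
$G = -58$ ($G = -3 + 5 \left(-11\right) = -3 - 55 = -58$)
$c{\left(z \right)} = -60$ ($c{\left(z \right)} = -58 - 2 = -60$)
$\left(-14950 + 28939\right) + c{\left(-32 \right)} = \left(-14950 + 28939\right) - 60 = 13989 - 60 = 13929$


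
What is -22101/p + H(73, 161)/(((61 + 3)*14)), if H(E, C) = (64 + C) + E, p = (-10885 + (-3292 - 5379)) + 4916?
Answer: 251721/136640 ≈ 1.8422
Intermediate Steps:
p = -14640 (p = (-10885 - 8671) + 4916 = -19556 + 4916 = -14640)
H(E, C) = 64 + C + E
-22101/p + H(73, 161)/(((61 + 3)*14)) = -22101/(-14640) + (64 + 161 + 73)/(((61 + 3)*14)) = -22101*(-1/14640) + 298/((64*14)) = 7367/4880 + 298/896 = 7367/4880 + 298*(1/896) = 7367/4880 + 149/448 = 251721/136640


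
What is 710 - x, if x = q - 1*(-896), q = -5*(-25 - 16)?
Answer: -391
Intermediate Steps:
q = 205 (q = -5*(-41) = 205)
x = 1101 (x = 205 - 1*(-896) = 205 + 896 = 1101)
710 - x = 710 - 1*1101 = 710 - 1101 = -391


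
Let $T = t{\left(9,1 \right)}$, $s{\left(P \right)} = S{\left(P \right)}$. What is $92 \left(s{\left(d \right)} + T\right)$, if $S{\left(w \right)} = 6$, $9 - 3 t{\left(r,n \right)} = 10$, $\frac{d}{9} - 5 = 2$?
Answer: $\frac{1564}{3} \approx 521.33$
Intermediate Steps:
$d = 63$ ($d = 45 + 9 \cdot 2 = 45 + 18 = 63$)
$t{\left(r,n \right)} = - \frac{1}{3}$ ($t{\left(r,n \right)} = 3 - \frac{10}{3} = - \frac{1}{3}$)
$s{\left(P \right)} = 6$
$T = - \frac{1}{3} \approx -0.33333$
$92 \left(s{\left(d \right)} + T\right) = 92 \left(6 - \frac{1}{3}\right) = 92 \cdot \frac{17}{3} = \frac{1564}{3}$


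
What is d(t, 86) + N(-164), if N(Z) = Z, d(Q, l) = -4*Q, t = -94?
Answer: 212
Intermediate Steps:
d(t, 86) + N(-164) = -4*(-94) - 164 = 376 - 164 = 212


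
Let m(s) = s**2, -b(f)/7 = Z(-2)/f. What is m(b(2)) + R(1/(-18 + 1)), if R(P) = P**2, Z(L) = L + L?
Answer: 56645/289 ≈ 196.00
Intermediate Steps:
Z(L) = 2*L
b(f) = 28/f (b(f) = -7*2*(-2)/f = -(-28)/f = 28/f)
m(b(2)) + R(1/(-18 + 1)) = (28/2)**2 + (1/(-18 + 1))**2 = (28*(1/2))**2 + (1/(-17))**2 = 14**2 + (-1/17)**2 = 196 + 1/289 = 56645/289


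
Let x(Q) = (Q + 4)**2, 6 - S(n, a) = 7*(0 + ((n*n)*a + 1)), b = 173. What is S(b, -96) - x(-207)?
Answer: 20071078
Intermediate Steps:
S(n, a) = -1 - 7*a*n**2 (S(n, a) = 6 - 7*(0 + ((n*n)*a + 1)) = 6 - 7*(0 + (n**2*a + 1)) = 6 - 7*(0 + (a*n**2 + 1)) = 6 - 7*(0 + (1 + a*n**2)) = 6 - 7*(1 + a*n**2) = 6 - (7 + 7*a*n**2) = 6 + (-7 - 7*a*n**2) = -1 - 7*a*n**2)
x(Q) = (4 + Q)**2
S(b, -96) - x(-207) = (-1 - 7*(-96)*173**2) - (4 - 207)**2 = (-1 - 7*(-96)*29929) - 1*(-203)**2 = (-1 + 20112288) - 1*41209 = 20112287 - 41209 = 20071078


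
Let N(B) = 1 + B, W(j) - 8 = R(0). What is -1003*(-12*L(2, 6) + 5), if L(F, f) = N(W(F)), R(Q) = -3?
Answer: 67201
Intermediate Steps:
W(j) = 5 (W(j) = 8 - 3 = 5)
L(F, f) = 6 (L(F, f) = 1 + 5 = 6)
-1003*(-12*L(2, 6) + 5) = -1003*(-12*6 + 5) = -1003*(-72 + 5) = -1003*(-67) = 67201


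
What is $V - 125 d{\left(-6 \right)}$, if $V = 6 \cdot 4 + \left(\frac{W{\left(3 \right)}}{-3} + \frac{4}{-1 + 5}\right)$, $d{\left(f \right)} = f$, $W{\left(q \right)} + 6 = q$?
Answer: $776$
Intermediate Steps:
$W{\left(q \right)} = -6 + q$
$V = 26$ ($V = 6 \cdot 4 + \left(\frac{-6 + 3}{-3} + \frac{4}{-1 + 5}\right) = 24 + \left(\left(-3\right) \left(- \frac{1}{3}\right) + \frac{4}{4}\right) = 24 + \left(1 + 4 \cdot \frac{1}{4}\right) = 24 + \left(1 + 1\right) = 24 + 2 = 26$)
$V - 125 d{\left(-6 \right)} = 26 - -750 = 26 + 750 = 776$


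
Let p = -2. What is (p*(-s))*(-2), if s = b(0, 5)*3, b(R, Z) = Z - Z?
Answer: 0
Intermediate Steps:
b(R, Z) = 0
s = 0 (s = 0*3 = 0)
(p*(-s))*(-2) = -(-2)*0*(-2) = -2*0*(-2) = 0*(-2) = 0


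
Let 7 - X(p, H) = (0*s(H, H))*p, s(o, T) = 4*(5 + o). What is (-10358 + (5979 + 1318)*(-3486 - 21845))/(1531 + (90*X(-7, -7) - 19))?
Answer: -184850665/2142 ≈ -86298.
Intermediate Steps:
s(o, T) = 20 + 4*o
X(p, H) = 7 (X(p, H) = 7 - 0*(20 + 4*H)*p = 7 - 0*p = 7 - 1*0 = 7 + 0 = 7)
(-10358 + (5979 + 1318)*(-3486 - 21845))/(1531 + (90*X(-7, -7) - 19)) = (-10358 + (5979 + 1318)*(-3486 - 21845))/(1531 + (90*7 - 19)) = (-10358 + 7297*(-25331))/(1531 + (630 - 19)) = (-10358 - 184840307)/(1531 + 611) = -184850665/2142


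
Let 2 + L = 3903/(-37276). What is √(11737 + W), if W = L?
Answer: √4076409769283/18638 ≈ 108.33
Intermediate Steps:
L = -78455/37276 (L = -2 + 3903/(-37276) = -2 + 3903*(-1/37276) = -2 - 3903/37276 = -78455/37276 ≈ -2.1047)
W = -78455/37276 ≈ -2.1047
√(11737 + W) = √(11737 - 78455/37276) = √(437429957/37276) = √4076409769283/18638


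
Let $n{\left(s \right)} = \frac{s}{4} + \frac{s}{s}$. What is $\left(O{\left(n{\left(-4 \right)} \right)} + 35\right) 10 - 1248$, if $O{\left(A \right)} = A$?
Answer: $-898$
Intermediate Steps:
$n{\left(s \right)} = 1 + \frac{s}{4}$ ($n{\left(s \right)} = s \frac{1}{4} + 1 = \frac{s}{4} + 1 = 1 + \frac{s}{4}$)
$\left(O{\left(n{\left(-4 \right)} \right)} + 35\right) 10 - 1248 = \left(\left(1 + \frac{1}{4} \left(-4\right)\right) + 35\right) 10 - 1248 = \left(\left(1 - 1\right) + 35\right) 10 - 1248 = \left(0 + 35\right) 10 - 1248 = 35 \cdot 10 - 1248 = 350 - 1248 = -898$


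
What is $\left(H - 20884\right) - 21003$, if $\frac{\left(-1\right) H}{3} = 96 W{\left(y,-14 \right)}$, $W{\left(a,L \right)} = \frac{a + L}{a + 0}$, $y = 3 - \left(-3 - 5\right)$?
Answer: $- \frac{459893}{11} \approx -41808.0$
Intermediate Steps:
$y = 11$ ($y = 3 - -8 = 3 + 8 = 11$)
$W{\left(a,L \right)} = \frac{L + a}{a}$
$H = \frac{864}{11}$ ($H = - 3 \cdot 96 \frac{-14 + 11}{11} = - 3 \cdot 96 \cdot \frac{1}{11} \left(-3\right) = - 3 \cdot 96 \left(- \frac{3}{11}\right) = \left(-3\right) \left(- \frac{288}{11}\right) = \frac{864}{11} \approx 78.545$)
$\left(H - 20884\right) - 21003 = \left(\frac{864}{11} - 20884\right) - 21003 = - \frac{228860}{11} - 21003 = - \frac{459893}{11}$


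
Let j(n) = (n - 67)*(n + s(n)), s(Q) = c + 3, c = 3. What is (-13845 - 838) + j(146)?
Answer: -2675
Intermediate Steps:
s(Q) = 6 (s(Q) = 3 + 3 = 6)
j(n) = (-67 + n)*(6 + n) (j(n) = (n - 67)*(n + 6) = (-67 + n)*(6 + n))
(-13845 - 838) + j(146) = (-13845 - 838) + (-402 + 146² - 61*146) = -14683 + (-402 + 21316 - 8906) = -14683 + 12008 = -2675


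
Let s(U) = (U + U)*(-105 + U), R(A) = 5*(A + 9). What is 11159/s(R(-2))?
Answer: -11159/4900 ≈ -2.2773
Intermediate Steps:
R(A) = 45 + 5*A (R(A) = 5*(9 + A) = 45 + 5*A)
s(U) = 2*U*(-105 + U) (s(U) = (2*U)*(-105 + U) = 2*U*(-105 + U))
11159/s(R(-2)) = 11159/((2*(45 + 5*(-2))*(-105 + (45 + 5*(-2))))) = 11159/((2*(45 - 10)*(-105 + (45 - 10)))) = 11159/((2*35*(-105 + 35))) = 11159/((2*35*(-70))) = 11159/(-4900) = 11159*(-1/4900) = -11159/4900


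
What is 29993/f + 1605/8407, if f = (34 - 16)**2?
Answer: 252671171/2723868 ≈ 92.762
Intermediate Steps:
f = 324 (f = 18**2 = 324)
29993/f + 1605/8407 = 29993/324 + 1605/8407 = 252671171/2723868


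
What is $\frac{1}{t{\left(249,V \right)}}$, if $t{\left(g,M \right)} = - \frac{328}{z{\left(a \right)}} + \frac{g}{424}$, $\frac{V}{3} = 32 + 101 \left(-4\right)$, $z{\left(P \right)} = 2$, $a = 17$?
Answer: $- \frac{424}{69287} \approx -0.0061195$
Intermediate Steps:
$V = -1116$ ($V = 3 \left(32 + 101 \left(-4\right)\right) = 3 \left(32 - 404\right) = 3 \left(-372\right) = -1116$)
$t{\left(g,M \right)} = -164 + \frac{g}{424}$ ($t{\left(g,M \right)} = - \frac{328}{2} + \frac{g}{424} = \left(-328\right) \frac{1}{2} + g \frac{1}{424} = -164 + \frac{g}{424}$)
$\frac{1}{t{\left(249,V \right)}} = \frac{1}{-164 + \frac{1}{424} \cdot 249} = \frac{1}{-164 + \frac{249}{424}} = \frac{1}{- \frac{69287}{424}} = - \frac{424}{69287}$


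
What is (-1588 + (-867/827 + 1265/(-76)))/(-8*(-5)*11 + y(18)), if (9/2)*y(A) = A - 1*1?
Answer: -908289207/251030888 ≈ -3.6182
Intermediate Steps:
y(A) = -2/9 + 2*A/9 (y(A) = 2*(A - 1*1)/9 = 2*(A - 1)/9 = 2*(-1 + A)/9 = -2/9 + 2*A/9)
(-1588 + (-867/827 + 1265/(-76)))/(-8*(-5)*11 + y(18)) = (-1588 + (-867/827 + 1265/(-76)))/(-8*(-5)*11 + (-2/9 + (2/9)*18)) = (-1588 + (-867*1/827 + 1265*(-1/76)))/(40*11 + (-2/9 + 4)) = (-1588 + (-867/827 - 1265/76))/(440 + 34/9) = (-1588 - 1112047/62852)/(3994/9) = -100921023/62852*9/3994 = -908289207/251030888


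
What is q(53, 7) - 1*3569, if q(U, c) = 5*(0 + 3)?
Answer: -3554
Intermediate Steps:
q(U, c) = 15 (q(U, c) = 5*3 = 15)
q(53, 7) - 1*3569 = 15 - 1*3569 = 15 - 3569 = -3554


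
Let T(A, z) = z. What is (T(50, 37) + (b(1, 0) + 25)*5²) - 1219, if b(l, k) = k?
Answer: -557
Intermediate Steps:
(T(50, 37) + (b(1, 0) + 25)*5²) - 1219 = (37 + (0 + 25)*5²) - 1219 = (37 + 25*25) - 1219 = (37 + 625) - 1219 = 662 - 1219 = -557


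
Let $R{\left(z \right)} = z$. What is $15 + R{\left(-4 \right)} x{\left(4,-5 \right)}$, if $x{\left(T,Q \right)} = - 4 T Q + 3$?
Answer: $-317$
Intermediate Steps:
$x{\left(T,Q \right)} = 3 - 4 Q T$ ($x{\left(T,Q \right)} = - 4 Q T + 3 = 3 - 4 Q T$)
$15 + R{\left(-4 \right)} x{\left(4,-5 \right)} = 15 - 4 \left(3 - \left(-20\right) 4\right) = 15 - 4 \left(3 + 80\right) = 15 - 332 = -317$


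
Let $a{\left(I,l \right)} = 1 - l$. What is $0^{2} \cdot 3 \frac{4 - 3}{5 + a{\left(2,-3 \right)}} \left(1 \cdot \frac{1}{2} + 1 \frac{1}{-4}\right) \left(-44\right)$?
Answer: $0$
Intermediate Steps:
$0^{2} \cdot 3 \frac{4 - 3}{5 + a{\left(2,-3 \right)}} \left(1 \cdot \frac{1}{2} + 1 \frac{1}{-4}\right) \left(-44\right) = 0^{2} \cdot 3 \frac{4 - 3}{5 + \left(1 - -3\right)} \left(1 \cdot \frac{1}{2} + 1 \frac{1}{-4}\right) \left(-44\right) = 0 \cdot 3 \cdot 1 \frac{1}{5 + \left(1 + 3\right)} \left(1 \cdot \frac{1}{2} + 1 \left(- \frac{1}{4}\right)\right) \left(-44\right) = 0 \cdot 3 \cdot 1 \frac{1}{5 + 4} \left(\frac{1}{2} - \frac{1}{4}\right) \left(-44\right) = 0 \cdot 3 \cdot 1 \cdot \frac{1}{9} \cdot \frac{1}{4} \left(-44\right) = 0 \cdot 3 \cdot \frac{1}{9} \cdot \frac{1}{4} \left(-44\right) = 0 \cdot \frac{1}{3} \cdot \frac{1}{4} \left(-44\right) = 0 \cdot \frac{1}{12} \left(-44\right) = 0 \left(-44\right) = 0$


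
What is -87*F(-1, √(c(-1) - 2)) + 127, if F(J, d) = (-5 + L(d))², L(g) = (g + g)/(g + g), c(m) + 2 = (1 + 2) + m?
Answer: -1265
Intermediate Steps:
c(m) = 1 + m (c(m) = -2 + ((1 + 2) + m) = -2 + (3 + m) = 1 + m)
L(g) = 1 (L(g) = (2*g)/((2*g)) = (2*g)*(1/(2*g)) = 1)
F(J, d) = 16 (F(J, d) = (-5 + 1)² = (-4)² = 16)
-87*F(-1, √(c(-1) - 2)) + 127 = -87*16 + 127 = -1392 + 127 = -1265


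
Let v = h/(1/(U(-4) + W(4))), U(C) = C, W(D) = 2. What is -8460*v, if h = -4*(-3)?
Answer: 203040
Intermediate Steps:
h = 12
v = -24 (v = 12/(1/(-4 + 2)) = 12/(1/(-2)) = 12/(-1/2) = 12*(-2) = -24)
-8460*v = -8460*(-24) = 203040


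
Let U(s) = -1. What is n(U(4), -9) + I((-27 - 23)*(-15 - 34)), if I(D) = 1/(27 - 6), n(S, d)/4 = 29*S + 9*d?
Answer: -9239/21 ≈ -439.95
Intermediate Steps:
n(S, d) = 36*d + 116*S (n(S, d) = 4*(29*S + 9*d) = 4*(9*d + 29*S) = 36*d + 116*S)
I(D) = 1/21
n(U(4), -9) + I((-27 - 23)*(-15 - 34)) = (36*(-9) + 116*(-1)) + 1/21 = (-324 - 116) + 1/21 = -440 + 1/21 = -9239/21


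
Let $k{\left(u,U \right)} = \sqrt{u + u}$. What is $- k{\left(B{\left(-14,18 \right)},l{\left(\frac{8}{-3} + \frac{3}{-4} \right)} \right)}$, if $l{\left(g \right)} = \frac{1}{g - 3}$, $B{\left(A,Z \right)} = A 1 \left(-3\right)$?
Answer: $- 2 \sqrt{21} \approx -9.1651$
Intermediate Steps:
$B{\left(A,Z \right)} = - 3 A$ ($B{\left(A,Z \right)} = A \left(-3\right) = - 3 A$)
$l{\left(g \right)} = \frac{1}{-3 + g}$
$k{\left(u,U \right)} = \sqrt{2} \sqrt{u}$ ($k{\left(u,U \right)} = \sqrt{2 u} = \sqrt{2} \sqrt{u}$)
$- k{\left(B{\left(-14,18 \right)},l{\left(\frac{8}{-3} + \frac{3}{-4} \right)} \right)} = - \sqrt{2} \sqrt{\left(-3\right) \left(-14\right)} = - \sqrt{2} \sqrt{42} = - 2 \sqrt{21}$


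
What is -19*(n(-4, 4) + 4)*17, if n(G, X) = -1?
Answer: -969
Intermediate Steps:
-19*(n(-4, 4) + 4)*17 = -19*(-1 + 4)*17 = -19*3*17 = -57*17 = -969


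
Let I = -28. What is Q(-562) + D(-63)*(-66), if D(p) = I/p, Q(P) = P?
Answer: -1774/3 ≈ -591.33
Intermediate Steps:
D(p) = -28/p
Q(-562) + D(-63)*(-66) = -562 - 28/(-63)*(-66) = -562 - 28*(-1/63)*(-66) = -562 + (4/9)*(-66) = -562 - 88/3 = -1774/3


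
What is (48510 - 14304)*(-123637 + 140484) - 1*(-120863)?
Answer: 576389345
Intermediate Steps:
(48510 - 14304)*(-123637 + 140484) - 1*(-120863) = 34206*16847 + 120863 = 576268482 + 120863 = 576389345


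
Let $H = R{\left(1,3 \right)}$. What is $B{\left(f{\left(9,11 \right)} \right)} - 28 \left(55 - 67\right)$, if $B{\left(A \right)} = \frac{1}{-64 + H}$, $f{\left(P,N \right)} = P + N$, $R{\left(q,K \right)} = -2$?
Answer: $\frac{22175}{66} \approx 335.98$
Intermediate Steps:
$f{\left(P,N \right)} = N + P$
$H = -2$
$B{\left(A \right)} = - \frac{1}{66}$ ($B{\left(A \right)} = \frac{1}{-64 - 2} = \frac{1}{-66} = - \frac{1}{66}$)
$B{\left(f{\left(9,11 \right)} \right)} - 28 \left(55 - 67\right) = - \frac{1}{66} - 28 \left(55 - 67\right) = - \frac{1}{66} - 28 \left(-12\right) = - \frac{1}{66} - -336 = - \frac{1}{66} + 336 = \frac{22175}{66}$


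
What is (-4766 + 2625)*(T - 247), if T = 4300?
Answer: -8677473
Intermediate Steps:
(-4766 + 2625)*(T - 247) = (-4766 + 2625)*(4300 - 247) = -2141*4053 = -8677473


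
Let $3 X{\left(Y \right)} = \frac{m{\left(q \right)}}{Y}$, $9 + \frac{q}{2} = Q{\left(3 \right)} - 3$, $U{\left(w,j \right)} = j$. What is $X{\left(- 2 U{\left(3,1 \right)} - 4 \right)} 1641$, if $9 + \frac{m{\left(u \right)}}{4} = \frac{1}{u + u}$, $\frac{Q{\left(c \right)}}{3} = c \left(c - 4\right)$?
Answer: $\frac{414079}{126} \approx 3286.3$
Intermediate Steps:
$Q{\left(c \right)} = 3 c \left(-4 + c\right)$ ($Q{\left(c \right)} = 3 c \left(c - 4\right) = 3 c \left(-4 + c\right)$)
$q = -42$ ($q = -18 + 2 \left(3 \cdot 3 \left(-4 + 3\right) - 3\right) = -18 + 2 \left(3 \cdot 3 \left(-1\right) - 3\right) = -18 + 2 \left(-9 - 3\right) = -18 + 2 \left(-12\right) = -18 - 24 = -42$)
$m{\left(u \right)} = -36 + \frac{2}{u}$ ($m{\left(u \right)} = -36 + \frac{4}{u + u} = -36 + \frac{4}{2 u} = -36 + 4 \frac{1}{2 u} = -36 + \frac{2}{u}$)
$X{\left(Y \right)} = - \frac{757}{63 Y}$ ($X{\left(Y \right)} = \frac{\left(-36 + \frac{2}{-42}\right) \frac{1}{Y}}{3} = \frac{\left(-36 + 2 \left(- \frac{1}{42}\right)\right) \frac{1}{Y}}{3} = \frac{\left(-36 - \frac{1}{21}\right) \frac{1}{Y}}{3} = \frac{\left(- \frac{757}{21}\right) \frac{1}{Y}}{3} = - \frac{757}{63 Y}$)
$X{\left(- 2 U{\left(3,1 \right)} - 4 \right)} 1641 = - \frac{757}{63 \left(\left(-2\right) 1 - 4\right)} 1641 = - \frac{757}{63 \left(-2 - 4\right)} 1641 = - \frac{757}{63 \left(-6\right)} 1641 = \left(- \frac{757}{63}\right) \left(- \frac{1}{6}\right) 1641 = \frac{757}{378} \cdot 1641 = \frac{414079}{126}$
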